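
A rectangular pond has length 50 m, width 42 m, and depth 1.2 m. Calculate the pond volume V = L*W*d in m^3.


Base area = L * W = 50 * 42 = 2100 m^2
Volume = area * depth = 2100 * 1.2 = 2520 m^3

2520 m^3


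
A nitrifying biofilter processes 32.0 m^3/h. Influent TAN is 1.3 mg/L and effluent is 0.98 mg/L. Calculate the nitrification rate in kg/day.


Concentration drop: TAN_in - TAN_out = 1.3 - 0.98 = 0.32 mg/L
Hourly TAN removed = Q * dTAN = 32.0 m^3/h * 0.32 mg/L = 10.24 g/h  (m^3/h * mg/L = g/h)
Daily TAN removed = 10.24 * 24 = 245.76 g/day
Convert to kg/day: 245.76 / 1000 = 0.24576 kg/day

0.24576 kg/day


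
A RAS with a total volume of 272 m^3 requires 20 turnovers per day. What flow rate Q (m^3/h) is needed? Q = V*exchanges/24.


Daily recirculation volume = 272 m^3 * 20 = 5440 m^3/day
Flow rate Q = daily volume / 24 h = 5440 / 24 = 226.667 m^3/h

226.667 m^3/h


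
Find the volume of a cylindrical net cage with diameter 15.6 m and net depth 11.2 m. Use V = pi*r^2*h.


r = d/2 = 15.6/2 = 7.8 m
Base area = pi*r^2 = pi*7.8^2 = 191.1345 m^2
Volume = 191.1345 * 11.2 = 2140.71 m^3

2140.71 m^3


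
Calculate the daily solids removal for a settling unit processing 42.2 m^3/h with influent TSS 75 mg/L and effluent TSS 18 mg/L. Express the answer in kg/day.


Concentration drop: TSS_in - TSS_out = 75 - 18 = 57 mg/L
Hourly solids removed = Q * dTSS = 42.2 m^3/h * 57 mg/L = 2405.4 g/h  (m^3/h * mg/L = g/h)
Daily solids removed = 2405.4 * 24 = 57729.6 g/day
Convert g to kg: 57729.6 / 1000 = 57.7296 kg/day

57.7296 kg/day


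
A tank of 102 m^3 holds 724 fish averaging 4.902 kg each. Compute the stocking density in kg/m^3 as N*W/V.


Total biomass = 724 fish * 4.902 kg = 3549.048 kg
Density = total biomass / volume = 3549.048 / 102 = 34.7946 kg/m^3

34.7946 kg/m^3


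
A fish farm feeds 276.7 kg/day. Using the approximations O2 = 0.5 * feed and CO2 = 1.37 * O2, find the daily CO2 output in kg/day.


O2 = 276.7 * 0.5 = 138.35
CO2 = 138.35 * 1.37 = 189.5395

189.5395 kg/day


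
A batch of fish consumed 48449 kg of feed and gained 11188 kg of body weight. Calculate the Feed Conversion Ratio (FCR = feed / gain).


FCR = feed consumed / weight gained
FCR = 48449 kg / 11188 kg = 4.33044

4.33044


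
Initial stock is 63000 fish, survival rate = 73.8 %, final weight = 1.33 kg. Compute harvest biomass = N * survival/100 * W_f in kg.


Survivors = 63000 * 73.8/100 = 46494 fish
Harvest biomass = survivors * W_f = 46494 * 1.33 = 61837.02 kg

61837.02 kg


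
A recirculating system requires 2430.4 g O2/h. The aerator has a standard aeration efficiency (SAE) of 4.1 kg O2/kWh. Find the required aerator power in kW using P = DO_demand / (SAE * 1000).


SAE in g O2/kWh = 4.1 * 1000 = 4100 g/kWh
P = DO_demand / SAE_g = 2430.4 / 4100 = 0.59278 kW

0.59278 kW


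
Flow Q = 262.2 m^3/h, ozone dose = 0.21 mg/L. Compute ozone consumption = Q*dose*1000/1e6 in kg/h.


O3 demand (mg/h) = Q * dose * 1000 = 262.2 * 0.21 * 1000 = 55062 mg/h
Convert mg to kg: 55062 / 1e6 = 0.055062 kg/h

0.055062 kg/h


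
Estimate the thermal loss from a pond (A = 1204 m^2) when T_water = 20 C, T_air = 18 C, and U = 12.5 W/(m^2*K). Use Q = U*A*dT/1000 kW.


Temperature difference dT = 20 - 18 = 2 K
Heat loss (W) = U * A * dT = 12.5 * 1204 * 2 = 30100 W
Convert to kW: 30100 / 1000 = 30.1 kW

30.1 kW


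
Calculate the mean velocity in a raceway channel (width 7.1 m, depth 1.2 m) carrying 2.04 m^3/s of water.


Cross-sectional area = W * d = 7.1 * 1.2 = 8.52 m^2
Velocity = Q / A = 2.04 / 8.52 = 0.239437 m/s

0.239437 m/s


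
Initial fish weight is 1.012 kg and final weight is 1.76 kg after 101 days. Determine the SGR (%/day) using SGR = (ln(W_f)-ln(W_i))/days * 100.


ln(W_f) = ln(1.76) = 0.56531381
ln(W_i) = ln(1.012) = 0.011928571
ln(W_f) - ln(W_i) = 0.56531381 - 0.011928571 = 0.55338524
SGR = 0.55338524 / 101 * 100 = 0.547906 %/day

0.547906 %/day


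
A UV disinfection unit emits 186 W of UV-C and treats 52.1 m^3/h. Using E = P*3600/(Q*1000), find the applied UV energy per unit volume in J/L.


Energy delivered per hour = 186 W * 3600 s = 669600 J/h
Volume treated per hour = 52.1 m^3/h * 1000 = 52100 L/h
dose = 669600 / 52100 = 12.8522 J/L

12.8522 J/L


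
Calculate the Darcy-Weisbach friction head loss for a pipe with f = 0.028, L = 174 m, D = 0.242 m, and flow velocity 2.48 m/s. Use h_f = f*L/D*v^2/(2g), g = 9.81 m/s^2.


v^2 = 2.48^2 = 6.1504 m^2/s^2
L/D = 174/0.242 = 719.00826
h_f = f*(L/D)*v^2/(2g) = 0.028 * 719.00826 * 6.1504 / 19.62 = 6.31097 m

6.31097 m


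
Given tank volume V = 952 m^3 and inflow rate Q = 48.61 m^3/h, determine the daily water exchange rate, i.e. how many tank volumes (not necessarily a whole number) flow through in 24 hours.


Daily flow volume = 48.61 m^3/h * 24 h = 1166.64 m^3/day
Exchanges = daily flow / tank volume = 1166.64 / 952 = 1.22546 exchanges/day

1.22546 exchanges/day


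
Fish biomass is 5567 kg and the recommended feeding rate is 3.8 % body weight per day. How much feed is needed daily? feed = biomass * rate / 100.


Feeding rate fraction = 3.8% / 100 = 0.038
Daily feed = 5567 kg * 0.038 = 211.546 kg/day

211.546 kg/day


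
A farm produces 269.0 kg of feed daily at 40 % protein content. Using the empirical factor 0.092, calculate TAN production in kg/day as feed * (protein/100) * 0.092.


Protein in feed = 269.0 * 40/100 = 107.6 kg/day
TAN = protein * 0.092 = 107.6 * 0.092 = 9.8992 kg/day

9.8992 kg/day


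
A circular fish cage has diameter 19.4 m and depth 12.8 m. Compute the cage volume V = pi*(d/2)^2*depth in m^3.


r = d/2 = 19.4/2 = 9.7 m
Base area = pi*r^2 = pi*9.7^2 = 295.59245 m^2
Volume = 295.59245 * 12.8 = 3783.58 m^3

3783.58 m^3


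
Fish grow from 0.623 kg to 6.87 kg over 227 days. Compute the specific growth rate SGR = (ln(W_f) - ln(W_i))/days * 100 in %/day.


ln(W_f) = ln(6.87) = 1.9271641
ln(W_i) = ln(0.623) = -0.47320876
ln(W_f) - ln(W_i) = 1.9271641 - -0.47320876 = 2.4003729
SGR = 2.4003729 / 227 * 100 = 1.05743 %/day

1.05743 %/day


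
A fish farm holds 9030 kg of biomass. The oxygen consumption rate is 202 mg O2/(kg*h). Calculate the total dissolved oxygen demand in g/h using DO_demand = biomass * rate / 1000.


Total O2 consumption (mg/h) = 9030 kg * 202 mg/(kg*h) = 1824060 mg/h
Convert to g/h: 1824060 / 1000 = 1824.06 g/h

1824.06 g/h


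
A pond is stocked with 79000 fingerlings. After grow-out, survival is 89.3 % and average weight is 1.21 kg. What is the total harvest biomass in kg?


Survivors = 79000 * 89.3/100 = 70547 fish
Harvest biomass = survivors * W_f = 70547 * 1.21 = 85361.87 kg

85361.87 kg


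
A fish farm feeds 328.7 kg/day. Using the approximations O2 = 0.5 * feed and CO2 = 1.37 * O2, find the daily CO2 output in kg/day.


O2 = 328.7 * 0.5 = 164.35
CO2 = 164.35 * 1.37 = 225.1595

225.1595 kg/day


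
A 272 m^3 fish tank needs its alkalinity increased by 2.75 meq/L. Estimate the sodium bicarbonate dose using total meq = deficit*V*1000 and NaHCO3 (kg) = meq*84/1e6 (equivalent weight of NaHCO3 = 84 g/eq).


Tank volume in L = 272 m^3 * 1000 = 272000 L
Total meq required = 2.75 meq/L * 272000 L = 748000 meq
NaHCO3 mass = 748000 meq * 84 mg/meq / 1e6 = 62.832 kg

62.832 kg


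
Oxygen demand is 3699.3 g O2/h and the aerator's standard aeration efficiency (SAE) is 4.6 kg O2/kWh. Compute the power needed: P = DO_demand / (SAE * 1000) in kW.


SAE in g O2/kWh = 4.6 * 1000 = 4600 g/kWh
P = DO_demand / SAE_g = 3699.3 / 4600 = 0.804196 kW

0.804196 kW


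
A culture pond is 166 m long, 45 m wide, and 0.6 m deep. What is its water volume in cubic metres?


Base area = L * W = 166 * 45 = 7470 m^2
Volume = area * depth = 7470 * 0.6 = 4482 m^3

4482 m^3


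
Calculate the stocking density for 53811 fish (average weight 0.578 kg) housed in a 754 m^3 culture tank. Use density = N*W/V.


Total biomass = 53811 fish * 0.578 kg = 31102.758 kg
Density = total biomass / volume = 31102.758 / 754 = 41.2503 kg/m^3

41.2503 kg/m^3


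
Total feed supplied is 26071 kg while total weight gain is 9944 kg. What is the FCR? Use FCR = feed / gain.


FCR = feed consumed / weight gained
FCR = 26071 kg / 9944 kg = 2.62178

2.62178


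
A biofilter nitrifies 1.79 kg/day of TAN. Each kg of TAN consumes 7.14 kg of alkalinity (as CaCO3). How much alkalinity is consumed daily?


Alkalinity factor: 7.14 kg CaCO3 consumed per kg TAN nitrified
alk = 1.79 kg TAN * 7.14 = 12.7806 kg CaCO3/day

12.7806 kg CaCO3/day


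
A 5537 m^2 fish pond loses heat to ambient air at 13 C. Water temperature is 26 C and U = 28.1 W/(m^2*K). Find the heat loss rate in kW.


Temperature difference dT = 26 - 13 = 13 K
Heat loss (W) = U * A * dT = 28.1 * 5537 * 13 = 2022666.1 W
Convert to kW: 2022666.1 / 1000 = 2022.6661 kW

2022.6661 kW


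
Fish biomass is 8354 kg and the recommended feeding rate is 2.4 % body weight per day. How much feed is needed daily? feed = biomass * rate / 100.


Feeding rate fraction = 2.4% / 100 = 0.024
Daily feed = 8354 kg * 0.024 = 200.496 kg/day

200.496 kg/day


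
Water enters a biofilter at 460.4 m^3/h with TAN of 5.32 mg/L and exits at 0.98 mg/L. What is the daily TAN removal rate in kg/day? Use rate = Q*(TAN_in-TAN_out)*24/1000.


Concentration drop: TAN_in - TAN_out = 5.32 - 0.98 = 4.34 mg/L
Hourly TAN removed = Q * dTAN = 460.4 m^3/h * 4.34 mg/L = 1998.136 g/h  (m^3/h * mg/L = g/h)
Daily TAN removed = 1998.136 * 24 = 47955.264 g/day
Convert to kg/day: 47955.264 / 1000 = 47.955264 kg/day

47.955264 kg/day


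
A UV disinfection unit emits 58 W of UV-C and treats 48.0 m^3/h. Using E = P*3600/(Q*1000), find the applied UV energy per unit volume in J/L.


Energy delivered per hour = 58 W * 3600 s = 208800 J/h
Volume treated per hour = 48.0 m^3/h * 1000 = 48000 L/h
dose = 208800 / 48000 = 4.35 J/L

4.35 J/L


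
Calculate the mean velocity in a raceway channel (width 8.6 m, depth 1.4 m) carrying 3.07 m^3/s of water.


Cross-sectional area = W * d = 8.6 * 1.4 = 12.04 m^2
Velocity = Q / A = 3.07 / 12.04 = 0.254983 m/s

0.254983 m/s


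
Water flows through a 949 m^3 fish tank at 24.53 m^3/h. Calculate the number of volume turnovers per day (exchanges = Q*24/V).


Daily flow volume = 24.53 m^3/h * 24 h = 588.72 m^3/day
Exchanges = daily flow / tank volume = 588.72 / 949 = 0.620358 exchanges/day

0.620358 exchanges/day


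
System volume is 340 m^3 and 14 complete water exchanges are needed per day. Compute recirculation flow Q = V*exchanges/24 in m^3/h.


Daily recirculation volume = 340 m^3 * 14 = 4760 m^3/day
Flow rate Q = daily volume / 24 h = 4760 / 24 = 198.333 m^3/h

198.333 m^3/h


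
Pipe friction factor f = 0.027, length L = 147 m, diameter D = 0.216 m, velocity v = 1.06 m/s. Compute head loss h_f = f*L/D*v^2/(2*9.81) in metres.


v^2 = 1.06^2 = 1.1236 m^2/s^2
L/D = 147/0.216 = 680.55556
h_f = f*(L/D)*v^2/(2g) = 0.027 * 680.55556 * 1.1236 / 19.62 = 1.0523 m

1.0523 m


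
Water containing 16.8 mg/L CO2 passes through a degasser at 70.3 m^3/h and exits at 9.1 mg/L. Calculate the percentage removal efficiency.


CO2_out / CO2_in = 9.1 / 16.8 = 0.54166667
Fraction remaining = 0.54166667
efficiency = (1 - 0.54166667) * 100 = 45.8333 %

45.8333 %


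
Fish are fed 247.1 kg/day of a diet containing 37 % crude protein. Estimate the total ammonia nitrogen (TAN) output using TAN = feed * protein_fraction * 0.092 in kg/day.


Protein in feed = 247.1 * 37/100 = 91.427 kg/day
TAN = protein * 0.092 = 91.427 * 0.092 = 8.411284 kg/day

8.411284 kg/day


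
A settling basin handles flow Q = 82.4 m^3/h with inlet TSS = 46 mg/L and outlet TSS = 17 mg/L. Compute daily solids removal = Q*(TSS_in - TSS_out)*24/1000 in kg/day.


Concentration drop: TSS_in - TSS_out = 46 - 17 = 29 mg/L
Hourly solids removed = Q * dTSS = 82.4 m^3/h * 29 mg/L = 2389.6 g/h  (m^3/h * mg/L = g/h)
Daily solids removed = 2389.6 * 24 = 57350.4 g/day
Convert g to kg: 57350.4 / 1000 = 57.3504 kg/day

57.3504 kg/day


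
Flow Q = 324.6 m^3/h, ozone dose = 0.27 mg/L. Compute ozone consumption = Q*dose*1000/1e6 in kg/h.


O3 demand (mg/h) = Q * dose * 1000 = 324.6 * 0.27 * 1000 = 87642 mg/h
Convert mg to kg: 87642 / 1e6 = 0.087642 kg/h

0.087642 kg/h


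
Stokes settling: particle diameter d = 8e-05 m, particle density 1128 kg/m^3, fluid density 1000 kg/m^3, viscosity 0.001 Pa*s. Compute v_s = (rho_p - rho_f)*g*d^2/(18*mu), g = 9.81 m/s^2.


Density difference: rho_p - rho_f = 1128 - 1000 = 128 kg/m^3
d^2 = (8e-05)^2 = 6.4e-09 m^2
Numerator = (rho_p - rho_f) * g * d^2 = 128 * 9.81 * 6.4e-09 = 8.036352e-06
Denominator = 18 * mu = 18 * 0.001 = 0.018
v_s = 8.036352e-06 / 0.018 = 4.46464e-04 m/s
Check: Re = rho_f * v_s * d / mu = 1000 * 4.46464e-04 * 8e-05 / 0.001 = 0.0357 < 1, so Stokes' law applies.

4.46464e-04 m/s


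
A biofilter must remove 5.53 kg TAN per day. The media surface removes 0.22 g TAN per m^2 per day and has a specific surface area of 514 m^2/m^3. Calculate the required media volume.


A = 5.53*1000 / 0.22 = 25136.364 m^2
V = 25136.364 / 514 = 48.9034

48.9034 m^3


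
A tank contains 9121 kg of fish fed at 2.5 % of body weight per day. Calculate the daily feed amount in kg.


Feeding rate fraction = 2.5% / 100 = 0.025
Daily feed = 9121 kg * 0.025 = 228.025 kg/day

228.025 kg/day


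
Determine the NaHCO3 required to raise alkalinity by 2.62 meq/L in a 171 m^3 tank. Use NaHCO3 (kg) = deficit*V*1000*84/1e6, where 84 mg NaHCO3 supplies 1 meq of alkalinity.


Tank volume in L = 171 m^3 * 1000 = 171000 L
Total meq required = 2.62 meq/L * 171000 L = 448020 meq
NaHCO3 mass = 448020 meq * 84 mg/meq / 1e6 = 37.6337 kg

37.6337 kg


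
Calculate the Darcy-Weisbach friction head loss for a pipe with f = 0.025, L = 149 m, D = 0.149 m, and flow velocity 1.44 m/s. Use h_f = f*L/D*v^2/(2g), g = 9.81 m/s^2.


v^2 = 1.44^2 = 2.0736 m^2/s^2
L/D = 149/0.149 = 1000
h_f = f*(L/D)*v^2/(2g) = 0.025 * 1000 * 2.0736 / 19.62 = 2.6422 m

2.6422 m


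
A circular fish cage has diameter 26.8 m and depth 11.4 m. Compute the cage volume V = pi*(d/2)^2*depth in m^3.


r = d/2 = 26.8/2 = 13.4 m
Base area = pi*r^2 = pi*13.4^2 = 564.10438 m^2
Volume = 564.10438 * 11.4 = 6430.79 m^3

6430.79 m^3


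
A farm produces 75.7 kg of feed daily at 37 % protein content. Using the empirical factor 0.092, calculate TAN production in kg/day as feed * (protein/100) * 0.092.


Protein in feed = 75.7 * 37/100 = 28.009 kg/day
TAN = protein * 0.092 = 28.009 * 0.092 = 2.576828 kg/day

2.576828 kg/day


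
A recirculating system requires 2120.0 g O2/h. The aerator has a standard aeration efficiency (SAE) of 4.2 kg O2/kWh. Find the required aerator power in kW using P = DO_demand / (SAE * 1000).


SAE in g O2/kWh = 4.2 * 1000 = 4200 g/kWh
P = DO_demand / SAE_g = 2120.0 / 4200 = 0.504762 kW

0.504762 kW


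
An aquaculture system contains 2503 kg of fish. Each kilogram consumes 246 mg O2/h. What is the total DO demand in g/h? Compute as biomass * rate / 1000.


Total O2 consumption (mg/h) = 2503 kg * 246 mg/(kg*h) = 615738 mg/h
Convert to g/h: 615738 / 1000 = 615.738 g/h

615.738 g/h


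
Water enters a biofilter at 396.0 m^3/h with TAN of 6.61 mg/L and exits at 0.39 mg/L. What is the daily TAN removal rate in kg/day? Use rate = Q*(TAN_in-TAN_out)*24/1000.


Concentration drop: TAN_in - TAN_out = 6.61 - 0.39 = 6.22 mg/L
Hourly TAN removed = Q * dTAN = 396.0 m^3/h * 6.22 mg/L = 2463.12 g/h  (m^3/h * mg/L = g/h)
Daily TAN removed = 2463.12 * 24 = 59114.88 g/day
Convert to kg/day: 59114.88 / 1000 = 59.11488 kg/day

59.11488 kg/day


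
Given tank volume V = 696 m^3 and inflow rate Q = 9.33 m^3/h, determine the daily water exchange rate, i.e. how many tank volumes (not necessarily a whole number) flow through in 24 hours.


Daily flow volume = 9.33 m^3/h * 24 h = 223.92 m^3/day
Exchanges = daily flow / tank volume = 223.92 / 696 = 0.321724 exchanges/day

0.321724 exchanges/day


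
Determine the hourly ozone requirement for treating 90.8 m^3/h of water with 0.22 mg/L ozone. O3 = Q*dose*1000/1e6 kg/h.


O3 demand (mg/h) = Q * dose * 1000 = 90.8 * 0.22 * 1000 = 19976 mg/h
Convert mg to kg: 19976 / 1e6 = 0.019976 kg/h

0.019976 kg/h


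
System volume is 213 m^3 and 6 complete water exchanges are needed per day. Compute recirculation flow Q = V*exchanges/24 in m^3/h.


Daily recirculation volume = 213 m^3 * 6 = 1278 m^3/day
Flow rate Q = daily volume / 24 h = 1278 / 24 = 53.25 m^3/h

53.25 m^3/h


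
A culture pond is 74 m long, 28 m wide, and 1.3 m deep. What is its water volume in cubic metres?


Base area = L * W = 74 * 28 = 2072 m^2
Volume = area * depth = 2072 * 1.3 = 2693.6 m^3

2693.6 m^3


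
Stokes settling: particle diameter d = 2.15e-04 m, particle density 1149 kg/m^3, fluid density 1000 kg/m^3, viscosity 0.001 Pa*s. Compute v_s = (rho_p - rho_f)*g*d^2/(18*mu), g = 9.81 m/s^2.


Density difference: rho_p - rho_f = 1149 - 1000 = 149 kg/m^3
d^2 = (2.15e-04)^2 = 4.6225e-08 m^2
Numerator = (rho_p - rho_f) * g * d^2 = 149 * 9.81 * 4.6225e-08 = 6.756662e-05
Denominator = 18 * mu = 18 * 0.001 = 0.018
v_s = 6.756662e-05 / 0.018 = 0.0037537 m/s
Check: Re = rho_f * v_s * d / mu = 1000 * 0.0037537 * 2.15e-04 / 0.001 = 0.807 < 1, so Stokes' law applies.

0.0037537 m/s


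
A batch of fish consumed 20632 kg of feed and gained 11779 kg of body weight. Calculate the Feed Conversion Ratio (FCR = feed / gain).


FCR = feed consumed / weight gained
FCR = 20632 kg / 11779 kg = 1.75159

1.75159


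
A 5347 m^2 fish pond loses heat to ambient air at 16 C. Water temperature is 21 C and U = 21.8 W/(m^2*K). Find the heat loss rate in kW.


Temperature difference dT = 21 - 16 = 5 K
Heat loss (W) = U * A * dT = 21.8 * 5347 * 5 = 582823 W
Convert to kW: 582823 / 1000 = 582.823 kW

582.823 kW


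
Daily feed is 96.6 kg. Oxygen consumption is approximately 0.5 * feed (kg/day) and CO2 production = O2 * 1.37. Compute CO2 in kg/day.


O2 = 96.6 * 0.5 = 48.3
CO2 = 48.3 * 1.37 = 66.171

66.171 kg/day


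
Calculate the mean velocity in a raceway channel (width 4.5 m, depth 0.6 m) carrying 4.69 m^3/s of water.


Cross-sectional area = W * d = 4.5 * 0.6 = 2.7 m^2
Velocity = Q / A = 4.69 / 2.7 = 1.73704 m/s

1.73704 m/s


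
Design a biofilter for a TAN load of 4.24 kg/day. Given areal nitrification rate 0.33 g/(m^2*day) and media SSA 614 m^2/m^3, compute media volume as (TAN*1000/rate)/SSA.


A = 4.24*1000 / 0.33 = 12848.485 m^2
V = 12848.485 / 614 = 20.9259

20.9259 m^3


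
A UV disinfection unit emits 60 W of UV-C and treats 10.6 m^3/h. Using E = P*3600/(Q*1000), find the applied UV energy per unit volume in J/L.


Energy delivered per hour = 60 W * 3600 s = 216000 J/h
Volume treated per hour = 10.6 m^3/h * 1000 = 10600 L/h
dose = 216000 / 10600 = 20.3774 J/L

20.3774 J/L


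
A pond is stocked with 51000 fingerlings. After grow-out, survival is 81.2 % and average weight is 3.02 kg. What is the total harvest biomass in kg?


Survivors = 51000 * 81.2/100 = 41412 fish
Harvest biomass = survivors * W_f = 41412 * 3.02 = 125064.24 kg

125064.24 kg


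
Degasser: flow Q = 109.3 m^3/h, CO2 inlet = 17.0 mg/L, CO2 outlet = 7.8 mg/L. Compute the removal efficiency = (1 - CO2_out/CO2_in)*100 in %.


CO2_out / CO2_in = 7.8 / 17.0 = 0.45882353
Fraction remaining = 0.45882353
efficiency = (1 - 0.45882353) * 100 = 54.1176 %

54.1176 %


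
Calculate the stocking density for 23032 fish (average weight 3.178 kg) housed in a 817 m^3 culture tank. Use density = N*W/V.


Total biomass = 23032 fish * 3.178 kg = 73195.696 kg
Density = total biomass / volume = 73195.696 / 817 = 89.5908 kg/m^3

89.5908 kg/m^3


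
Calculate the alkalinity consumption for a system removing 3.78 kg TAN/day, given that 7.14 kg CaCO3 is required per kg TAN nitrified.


Alkalinity factor: 7.14 kg CaCO3 consumed per kg TAN nitrified
alk = 3.78 kg TAN * 7.14 = 26.9892 kg CaCO3/day

26.9892 kg CaCO3/day


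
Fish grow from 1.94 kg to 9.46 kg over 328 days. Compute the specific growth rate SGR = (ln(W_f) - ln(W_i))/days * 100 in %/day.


ln(W_f) = ln(9.46) = 2.2470724
ln(W_i) = ln(1.94) = 0.66268797
ln(W_f) - ln(W_i) = 2.2470724 - 0.66268797 = 1.5843844
SGR = 1.5843844 / 328 * 100 = 0.483044 %/day

0.483044 %/day


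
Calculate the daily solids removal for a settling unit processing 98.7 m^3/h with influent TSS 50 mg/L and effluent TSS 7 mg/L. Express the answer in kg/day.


Concentration drop: TSS_in - TSS_out = 50 - 7 = 43 mg/L
Hourly solids removed = Q * dTSS = 98.7 m^3/h * 43 mg/L = 4244.1 g/h  (m^3/h * mg/L = g/h)
Daily solids removed = 4244.1 * 24 = 101858.4 g/day
Convert g to kg: 101858.4 / 1000 = 101.8584 kg/day

101.8584 kg/day


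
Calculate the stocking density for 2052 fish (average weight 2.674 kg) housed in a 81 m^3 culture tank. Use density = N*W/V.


Total biomass = 2052 fish * 2.674 kg = 5487.048 kg
Density = total biomass / volume = 5487.048 / 81 = 67.7413 kg/m^3

67.7413 kg/m^3


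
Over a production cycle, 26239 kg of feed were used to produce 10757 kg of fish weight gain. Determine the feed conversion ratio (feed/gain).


FCR = feed consumed / weight gained
FCR = 26239 kg / 10757 kg = 2.43925

2.43925


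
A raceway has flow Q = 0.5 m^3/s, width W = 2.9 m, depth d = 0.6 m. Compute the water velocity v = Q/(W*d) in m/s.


Cross-sectional area = W * d = 2.9 * 0.6 = 1.74 m^2
Velocity = Q / A = 0.5 / 1.74 = 0.287356 m/s

0.287356 m/s


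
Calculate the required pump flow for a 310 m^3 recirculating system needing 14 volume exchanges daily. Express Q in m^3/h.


Daily recirculation volume = 310 m^3 * 14 = 4340 m^3/day
Flow rate Q = daily volume / 24 h = 4340 / 24 = 180.833 m^3/h

180.833 m^3/h


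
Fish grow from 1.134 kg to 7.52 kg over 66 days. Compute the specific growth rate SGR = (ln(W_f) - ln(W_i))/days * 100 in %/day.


ln(W_f) = ln(7.52) = 2.0175661
ln(W_i) = ln(1.134) = 0.12575121
ln(W_f) - ln(W_i) = 2.0175661 - 0.12575121 = 1.8918149
SGR = 1.8918149 / 66 * 100 = 2.86639 %/day

2.86639 %/day


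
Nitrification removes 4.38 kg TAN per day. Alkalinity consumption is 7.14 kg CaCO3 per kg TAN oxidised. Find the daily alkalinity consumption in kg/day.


Alkalinity factor: 7.14 kg CaCO3 consumed per kg TAN nitrified
alk = 4.38 kg TAN * 7.14 = 31.2732 kg CaCO3/day

31.2732 kg CaCO3/day


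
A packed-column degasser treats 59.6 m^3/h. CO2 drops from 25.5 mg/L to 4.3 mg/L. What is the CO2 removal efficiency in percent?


CO2_out / CO2_in = 4.3 / 25.5 = 0.16862745
Fraction remaining = 0.16862745
efficiency = (1 - 0.16862745) * 100 = 83.1373 %

83.1373 %


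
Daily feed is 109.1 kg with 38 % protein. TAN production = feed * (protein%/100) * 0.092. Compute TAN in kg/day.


Protein in feed = 109.1 * 38/100 = 41.458 kg/day
TAN = protein * 0.092 = 41.458 * 0.092 = 3.814136 kg/day

3.814136 kg/day


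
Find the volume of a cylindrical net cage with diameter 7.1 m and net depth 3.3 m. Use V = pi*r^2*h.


r = d/2 = 7.1/2 = 3.55 m
Base area = pi*r^2 = pi*3.55^2 = 39.591921 m^2
Volume = 39.591921 * 3.3 = 130.653 m^3

130.653 m^3


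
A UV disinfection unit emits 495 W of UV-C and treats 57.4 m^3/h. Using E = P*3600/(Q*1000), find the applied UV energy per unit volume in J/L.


Energy delivered per hour = 495 W * 3600 s = 1782000 J/h
Volume treated per hour = 57.4 m^3/h * 1000 = 57400 L/h
dose = 1782000 / 57400 = 31.0453 J/L

31.0453 J/L


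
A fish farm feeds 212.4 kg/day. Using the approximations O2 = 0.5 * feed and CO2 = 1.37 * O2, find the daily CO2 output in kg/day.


O2 = 212.4 * 0.5 = 106.2
CO2 = 106.2 * 1.37 = 145.494

145.494 kg/day


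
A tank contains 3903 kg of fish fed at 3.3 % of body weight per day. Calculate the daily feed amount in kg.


Feeding rate fraction = 3.3% / 100 = 0.033
Daily feed = 3903 kg * 0.033 = 128.799 kg/day

128.799 kg/day


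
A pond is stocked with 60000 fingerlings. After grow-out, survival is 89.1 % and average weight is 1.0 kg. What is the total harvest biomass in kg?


Survivors = 60000 * 89.1/100 = 53460 fish
Harvest biomass = survivors * W_f = 53460 * 1.0 = 53460 kg

53460 kg


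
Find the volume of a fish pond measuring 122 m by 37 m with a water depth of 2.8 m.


Base area = L * W = 122 * 37 = 4514 m^2
Volume = area * depth = 4514 * 2.8 = 12639.2 m^3

12639.2 m^3


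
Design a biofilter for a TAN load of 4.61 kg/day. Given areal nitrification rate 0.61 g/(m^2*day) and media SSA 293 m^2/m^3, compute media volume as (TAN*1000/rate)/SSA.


A = 4.61*1000 / 0.61 = 7557.377 m^2
V = 7557.377 / 293 = 25.7931

25.7931 m^3


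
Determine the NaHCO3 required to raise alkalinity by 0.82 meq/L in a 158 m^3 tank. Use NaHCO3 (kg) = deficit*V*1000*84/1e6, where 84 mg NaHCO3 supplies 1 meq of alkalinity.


Tank volume in L = 158 m^3 * 1000 = 158000 L
Total meq required = 0.82 meq/L * 158000 L = 129560 meq
NaHCO3 mass = 129560 meq * 84 mg/meq / 1e6 = 10.883 kg

10.883 kg


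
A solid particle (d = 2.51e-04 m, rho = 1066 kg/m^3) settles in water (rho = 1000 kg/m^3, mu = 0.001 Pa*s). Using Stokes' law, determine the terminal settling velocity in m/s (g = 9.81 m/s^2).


Density difference: rho_p - rho_f = 1066 - 1000 = 66 kg/m^3
d^2 = (2.51e-04)^2 = 6.3001e-08 m^2
Numerator = (rho_p - rho_f) * g * d^2 = 66 * 9.81 * 6.3001e-08 = 4.0790627e-05
Denominator = 18 * mu = 18 * 0.001 = 0.018
v_s = 4.0790627e-05 / 0.018 = 0.00226615 m/s
Check: Re = rho_f * v_s * d / mu = 1000 * 0.00226615 * 2.51e-04 / 0.001 = 0.569 < 1, so Stokes' law applies.

0.00226615 m/s


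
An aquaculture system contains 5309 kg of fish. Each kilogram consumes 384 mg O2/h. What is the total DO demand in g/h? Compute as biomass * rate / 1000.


Total O2 consumption (mg/h) = 5309 kg * 384 mg/(kg*h) = 2038656 mg/h
Convert to g/h: 2038656 / 1000 = 2038.656 g/h

2038.656 g/h


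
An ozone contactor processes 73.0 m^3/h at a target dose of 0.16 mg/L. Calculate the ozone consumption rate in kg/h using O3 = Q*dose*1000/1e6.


O3 demand (mg/h) = Q * dose * 1000 = 73.0 * 0.16 * 1000 = 11680 mg/h
Convert mg to kg: 11680 / 1e6 = 0.01168 kg/h

0.01168 kg/h


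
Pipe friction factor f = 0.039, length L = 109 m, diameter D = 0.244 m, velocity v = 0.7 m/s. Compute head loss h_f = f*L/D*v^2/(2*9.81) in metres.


v^2 = 0.7^2 = 0.49 m^2/s^2
L/D = 109/0.244 = 446.72131
h_f = f*(L/D)*v^2/(2g) = 0.039 * 446.72131 * 0.49 / 19.62 = 0.435109 m

0.435109 m


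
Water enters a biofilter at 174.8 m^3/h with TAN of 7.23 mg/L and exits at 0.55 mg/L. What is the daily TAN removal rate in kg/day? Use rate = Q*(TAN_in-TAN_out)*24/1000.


Concentration drop: TAN_in - TAN_out = 7.23 - 0.55 = 6.68 mg/L
Hourly TAN removed = Q * dTAN = 174.8 m^3/h * 6.68 mg/L = 1167.664 g/h  (m^3/h * mg/L = g/h)
Daily TAN removed = 1167.664 * 24 = 28023.936 g/day
Convert to kg/day: 28023.936 / 1000 = 28.023936 kg/day

28.023936 kg/day


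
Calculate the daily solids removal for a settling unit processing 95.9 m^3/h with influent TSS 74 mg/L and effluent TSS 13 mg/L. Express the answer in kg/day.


Concentration drop: TSS_in - TSS_out = 74 - 13 = 61 mg/L
Hourly solids removed = Q * dTSS = 95.9 m^3/h * 61 mg/L = 5849.9 g/h  (m^3/h * mg/L = g/h)
Daily solids removed = 5849.9 * 24 = 140397.6 g/day
Convert g to kg: 140397.6 / 1000 = 140.3976 kg/day

140.3976 kg/day


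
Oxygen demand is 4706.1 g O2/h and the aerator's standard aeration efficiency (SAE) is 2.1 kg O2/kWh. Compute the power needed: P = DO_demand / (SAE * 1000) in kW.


SAE in g O2/kWh = 2.1 * 1000 = 2100 g/kWh
P = DO_demand / SAE_g = 4706.1 / 2100 = 2.241 kW

2.241 kW


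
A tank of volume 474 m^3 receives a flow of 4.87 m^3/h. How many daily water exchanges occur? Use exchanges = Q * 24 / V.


Daily flow volume = 4.87 m^3/h * 24 h = 116.88 m^3/day
Exchanges = daily flow / tank volume = 116.88 / 474 = 0.246582 exchanges/day

0.246582 exchanges/day


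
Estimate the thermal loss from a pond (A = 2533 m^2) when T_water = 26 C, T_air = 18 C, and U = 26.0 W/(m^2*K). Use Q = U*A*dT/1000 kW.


Temperature difference dT = 26 - 18 = 8 K
Heat loss (W) = U * A * dT = 26.0 * 2533 * 8 = 526864 W
Convert to kW: 526864 / 1000 = 526.864 kW

526.864 kW


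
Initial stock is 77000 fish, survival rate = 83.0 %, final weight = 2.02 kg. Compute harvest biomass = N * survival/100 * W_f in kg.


Survivors = 77000 * 83.0/100 = 63910 fish
Harvest biomass = survivors * W_f = 63910 * 2.02 = 129098.2 kg

129098.2 kg


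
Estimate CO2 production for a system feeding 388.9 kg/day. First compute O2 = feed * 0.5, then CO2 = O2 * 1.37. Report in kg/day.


O2 = 388.9 * 0.5 = 194.45
CO2 = 194.45 * 1.37 = 266.3965

266.3965 kg/day


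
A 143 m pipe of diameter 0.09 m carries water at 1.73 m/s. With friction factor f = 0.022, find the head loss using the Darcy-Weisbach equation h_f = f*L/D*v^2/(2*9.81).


v^2 = 1.73^2 = 2.9929 m^2/s^2
L/D = 143/0.09 = 1588.8889
h_f = f*(L/D)*v^2/(2g) = 0.022 * 1588.8889 * 2.9929 / 19.62 = 5.33224 m

5.33224 m


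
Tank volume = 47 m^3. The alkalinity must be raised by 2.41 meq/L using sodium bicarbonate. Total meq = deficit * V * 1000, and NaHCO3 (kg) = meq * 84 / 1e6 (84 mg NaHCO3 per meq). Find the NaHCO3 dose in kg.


Tank volume in L = 47 m^3 * 1000 = 47000 L
Total meq required = 2.41 meq/L * 47000 L = 113270 meq
NaHCO3 mass = 113270 meq * 84 mg/meq / 1e6 = 9.51468 kg

9.51468 kg


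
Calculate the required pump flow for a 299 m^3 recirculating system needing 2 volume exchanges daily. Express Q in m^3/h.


Daily recirculation volume = 299 m^3 * 2 = 598 m^3/day
Flow rate Q = daily volume / 24 h = 598 / 24 = 24.9167 m^3/h

24.9167 m^3/h


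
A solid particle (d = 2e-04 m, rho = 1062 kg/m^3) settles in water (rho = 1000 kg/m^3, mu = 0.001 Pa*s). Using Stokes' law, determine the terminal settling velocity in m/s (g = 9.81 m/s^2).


Density difference: rho_p - rho_f = 1062 - 1000 = 62 kg/m^3
d^2 = (2e-04)^2 = 4e-08 m^2
Numerator = (rho_p - rho_f) * g * d^2 = 62 * 9.81 * 4e-08 = 2.43288e-05
Denominator = 18 * mu = 18 * 0.001 = 0.018
v_s = 2.43288e-05 / 0.018 = 0.0013516 m/s
Check: Re = rho_f * v_s * d / mu = 1000 * 0.0013516 * 2e-04 / 0.001 = 0.27 < 1, so Stokes' law applies.

0.0013516 m/s


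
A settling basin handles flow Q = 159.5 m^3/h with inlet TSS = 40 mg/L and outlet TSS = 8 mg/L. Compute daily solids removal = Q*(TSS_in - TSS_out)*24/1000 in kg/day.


Concentration drop: TSS_in - TSS_out = 40 - 8 = 32 mg/L
Hourly solids removed = Q * dTSS = 159.5 m^3/h * 32 mg/L = 5104 g/h  (m^3/h * mg/L = g/h)
Daily solids removed = 5104 * 24 = 122496 g/day
Convert g to kg: 122496 / 1000 = 122.496 kg/day

122.496 kg/day


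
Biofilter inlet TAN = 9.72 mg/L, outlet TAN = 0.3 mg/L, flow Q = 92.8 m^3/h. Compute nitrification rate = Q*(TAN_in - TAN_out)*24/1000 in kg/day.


Concentration drop: TAN_in - TAN_out = 9.72 - 0.3 = 9.42 mg/L
Hourly TAN removed = Q * dTAN = 92.8 m^3/h * 9.42 mg/L = 874.176 g/h  (m^3/h * mg/L = g/h)
Daily TAN removed = 874.176 * 24 = 20980.224 g/day
Convert to kg/day: 20980.224 / 1000 = 20.980224 kg/day

20.980224 kg/day


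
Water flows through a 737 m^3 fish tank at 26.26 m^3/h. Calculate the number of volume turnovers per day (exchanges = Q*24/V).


Daily flow volume = 26.26 m^3/h * 24 h = 630.24 m^3/day
Exchanges = daily flow / tank volume = 630.24 / 737 = 0.855142 exchanges/day

0.855142 exchanges/day


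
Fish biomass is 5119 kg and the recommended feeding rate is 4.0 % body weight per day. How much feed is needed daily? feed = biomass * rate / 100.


Feeding rate fraction = 4.0% / 100 = 0.04
Daily feed = 5119 kg * 0.04 = 204.76 kg/day

204.76 kg/day


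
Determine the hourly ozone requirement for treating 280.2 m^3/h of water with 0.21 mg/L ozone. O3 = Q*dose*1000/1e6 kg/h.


O3 demand (mg/h) = Q * dose * 1000 = 280.2 * 0.21 * 1000 = 58842 mg/h
Convert mg to kg: 58842 / 1e6 = 0.058842 kg/h

0.058842 kg/h


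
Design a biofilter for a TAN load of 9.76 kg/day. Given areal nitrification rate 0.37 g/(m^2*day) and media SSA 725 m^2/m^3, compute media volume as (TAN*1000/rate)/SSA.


A = 9.76*1000 / 0.37 = 26378.378 m^2
V = 26378.378 / 725 = 36.384

36.384 m^3


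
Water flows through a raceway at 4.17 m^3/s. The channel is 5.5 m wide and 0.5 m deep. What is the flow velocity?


Cross-sectional area = W * d = 5.5 * 0.5 = 2.75 m^2
Velocity = Q / A = 4.17 / 2.75 = 1.51636 m/s

1.51636 m/s


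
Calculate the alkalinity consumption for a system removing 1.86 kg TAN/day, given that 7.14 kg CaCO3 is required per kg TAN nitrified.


Alkalinity factor: 7.14 kg CaCO3 consumed per kg TAN nitrified
alk = 1.86 kg TAN * 7.14 = 13.2804 kg CaCO3/day

13.2804 kg CaCO3/day


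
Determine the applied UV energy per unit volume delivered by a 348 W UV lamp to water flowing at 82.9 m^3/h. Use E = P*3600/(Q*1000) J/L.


Energy delivered per hour = 348 W * 3600 s = 1252800 J/h
Volume treated per hour = 82.9 m^3/h * 1000 = 82900 L/h
dose = 1252800 / 82900 = 15.1122 J/L

15.1122 J/L


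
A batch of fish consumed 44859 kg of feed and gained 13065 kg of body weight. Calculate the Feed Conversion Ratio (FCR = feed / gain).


FCR = feed consumed / weight gained
FCR = 44859 kg / 13065 kg = 3.43352

3.43352


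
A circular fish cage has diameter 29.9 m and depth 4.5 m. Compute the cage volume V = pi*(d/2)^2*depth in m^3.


r = d/2 = 29.9/2 = 14.95 m
Base area = pi*r^2 = pi*14.95^2 = 702.15381 m^2
Volume = 702.15381 * 4.5 = 3159.69 m^3

3159.69 m^3


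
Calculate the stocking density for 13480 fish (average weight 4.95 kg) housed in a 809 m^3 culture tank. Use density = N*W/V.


Total biomass = 13480 fish * 4.95 kg = 66726 kg
Density = total biomass / volume = 66726 / 809 = 82.4796 kg/m^3

82.4796 kg/m^3


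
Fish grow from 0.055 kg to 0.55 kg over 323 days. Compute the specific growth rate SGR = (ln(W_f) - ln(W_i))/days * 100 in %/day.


ln(W_f) = ln(0.55) = -0.597837
ln(W_i) = ln(0.055) = -2.9004221
ln(W_f) - ln(W_i) = -0.597837 - -2.9004221 = 2.3025851
SGR = 2.3025851 / 323 * 100 = 0.712875 %/day

0.712875 %/day


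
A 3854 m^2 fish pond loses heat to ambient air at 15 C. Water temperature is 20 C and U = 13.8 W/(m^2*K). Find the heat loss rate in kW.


Temperature difference dT = 20 - 15 = 5 K
Heat loss (W) = U * A * dT = 13.8 * 3854 * 5 = 265926 W
Convert to kW: 265926 / 1000 = 265.926 kW

265.926 kW


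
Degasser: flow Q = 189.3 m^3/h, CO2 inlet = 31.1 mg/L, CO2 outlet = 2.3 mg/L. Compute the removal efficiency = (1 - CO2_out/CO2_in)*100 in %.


CO2_out / CO2_in = 2.3 / 31.1 = 0.073954984
Fraction remaining = 0.073954984
efficiency = (1 - 0.073954984) * 100 = 92.6045 %

92.6045 %


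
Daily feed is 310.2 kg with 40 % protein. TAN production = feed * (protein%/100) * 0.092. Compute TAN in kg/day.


Protein in feed = 310.2 * 40/100 = 124.08 kg/day
TAN = protein * 0.092 = 124.08 * 0.092 = 11.41536 kg/day

11.41536 kg/day


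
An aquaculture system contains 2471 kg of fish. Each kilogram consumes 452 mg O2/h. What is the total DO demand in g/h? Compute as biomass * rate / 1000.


Total O2 consumption (mg/h) = 2471 kg * 452 mg/(kg*h) = 1116892 mg/h
Convert to g/h: 1116892 / 1000 = 1116.892 g/h

1116.892 g/h


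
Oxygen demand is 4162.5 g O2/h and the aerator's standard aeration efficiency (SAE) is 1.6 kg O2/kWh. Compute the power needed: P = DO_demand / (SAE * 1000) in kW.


SAE in g O2/kWh = 1.6 * 1000 = 1600 g/kWh
P = DO_demand / SAE_g = 4162.5 / 1600 = 2.60156 kW

2.60156 kW


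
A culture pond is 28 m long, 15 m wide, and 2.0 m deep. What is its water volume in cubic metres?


Base area = L * W = 28 * 15 = 420 m^2
Volume = area * depth = 420 * 2.0 = 840 m^3

840 m^3


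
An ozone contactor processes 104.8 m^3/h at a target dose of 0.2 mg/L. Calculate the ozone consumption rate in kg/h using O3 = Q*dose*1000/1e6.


O3 demand (mg/h) = Q * dose * 1000 = 104.8 * 0.2 * 1000 = 20960 mg/h
Convert mg to kg: 20960 / 1e6 = 0.02096 kg/h

0.02096 kg/h


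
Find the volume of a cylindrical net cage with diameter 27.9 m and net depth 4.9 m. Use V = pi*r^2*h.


r = d/2 = 27.9/2 = 13.95 m
Base area = pi*r^2 = pi*13.95^2 = 611.36178 m^2
Volume = 611.36178 * 4.9 = 2995.67 m^3

2995.67 m^3


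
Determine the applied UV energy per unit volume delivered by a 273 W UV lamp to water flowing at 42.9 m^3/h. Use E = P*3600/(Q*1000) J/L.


Energy delivered per hour = 273 W * 3600 s = 982800 J/h
Volume treated per hour = 42.9 m^3/h * 1000 = 42900 L/h
dose = 982800 / 42900 = 22.9091 J/L

22.9091 J/L


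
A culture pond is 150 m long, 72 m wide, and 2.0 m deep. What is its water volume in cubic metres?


Base area = L * W = 150 * 72 = 10800 m^2
Volume = area * depth = 10800 * 2.0 = 21600 m^3

21600 m^3


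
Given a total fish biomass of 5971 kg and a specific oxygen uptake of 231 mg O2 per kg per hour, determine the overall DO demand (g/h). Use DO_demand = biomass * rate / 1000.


Total O2 consumption (mg/h) = 5971 kg * 231 mg/(kg*h) = 1379301 mg/h
Convert to g/h: 1379301 / 1000 = 1379.301 g/h

1379.301 g/h


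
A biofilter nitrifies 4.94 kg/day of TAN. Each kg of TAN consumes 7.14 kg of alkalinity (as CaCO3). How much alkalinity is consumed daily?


Alkalinity factor: 7.14 kg CaCO3 consumed per kg TAN nitrified
alk = 4.94 kg TAN * 7.14 = 35.2716 kg CaCO3/day

35.2716 kg CaCO3/day


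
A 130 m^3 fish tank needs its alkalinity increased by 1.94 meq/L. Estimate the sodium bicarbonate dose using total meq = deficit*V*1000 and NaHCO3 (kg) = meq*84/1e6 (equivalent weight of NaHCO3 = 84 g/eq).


Tank volume in L = 130 m^3 * 1000 = 130000 L
Total meq required = 1.94 meq/L * 130000 L = 252200 meq
NaHCO3 mass = 252200 meq * 84 mg/meq / 1e6 = 21.1848 kg

21.1848 kg


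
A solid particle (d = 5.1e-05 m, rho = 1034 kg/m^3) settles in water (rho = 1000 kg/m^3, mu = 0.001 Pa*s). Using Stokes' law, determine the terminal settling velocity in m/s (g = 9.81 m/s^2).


Density difference: rho_p - rho_f = 1034 - 1000 = 34 kg/m^3
d^2 = (5.1e-05)^2 = 2.601e-09 m^2
Numerator = (rho_p - rho_f) * g * d^2 = 34 * 9.81 * 2.601e-09 = 8.6753754e-07
Denominator = 18 * mu = 18 * 0.001 = 0.018
v_s = 8.6753754e-07 / 0.018 = 4.81965e-05 m/s
Check: Re = rho_f * v_s * d / mu = 1000 * 4.81965e-05 * 5.1e-05 / 0.001 = 0.00246 < 1, so Stokes' law applies.

4.81965e-05 m/s


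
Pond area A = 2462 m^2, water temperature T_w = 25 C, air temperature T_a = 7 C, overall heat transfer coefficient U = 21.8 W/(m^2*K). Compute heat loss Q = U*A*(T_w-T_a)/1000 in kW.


Temperature difference dT = 25 - 7 = 18 K
Heat loss (W) = U * A * dT = 21.8 * 2462 * 18 = 966088.8 W
Convert to kW: 966088.8 / 1000 = 966.0888 kW

966.0888 kW


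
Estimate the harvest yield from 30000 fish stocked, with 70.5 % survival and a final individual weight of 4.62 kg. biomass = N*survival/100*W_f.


Survivors = 30000 * 70.5/100 = 21150 fish
Harvest biomass = survivors * W_f = 21150 * 4.62 = 97713 kg

97713 kg


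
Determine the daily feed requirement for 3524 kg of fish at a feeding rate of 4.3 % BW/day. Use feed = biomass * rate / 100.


Feeding rate fraction = 4.3% / 100 = 0.043
Daily feed = 3524 kg * 0.043 = 151.532 kg/day

151.532 kg/day


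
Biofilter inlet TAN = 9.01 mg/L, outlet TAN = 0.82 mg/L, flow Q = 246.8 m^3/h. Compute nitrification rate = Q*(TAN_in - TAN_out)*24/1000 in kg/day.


Concentration drop: TAN_in - TAN_out = 9.01 - 0.82 = 8.19 mg/L
Hourly TAN removed = Q * dTAN = 246.8 m^3/h * 8.19 mg/L = 2021.292 g/h  (m^3/h * mg/L = g/h)
Daily TAN removed = 2021.292 * 24 = 48511.008 g/day
Convert to kg/day: 48511.008 / 1000 = 48.511008 kg/day

48.511008 kg/day


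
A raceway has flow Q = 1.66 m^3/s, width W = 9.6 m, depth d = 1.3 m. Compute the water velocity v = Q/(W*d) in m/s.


Cross-sectional area = W * d = 9.6 * 1.3 = 12.48 m^2
Velocity = Q / A = 1.66 / 12.48 = 0.133013 m/s

0.133013 m/s


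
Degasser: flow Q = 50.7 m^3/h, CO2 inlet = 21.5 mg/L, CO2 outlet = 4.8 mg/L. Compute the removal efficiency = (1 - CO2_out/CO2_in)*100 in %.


CO2_out / CO2_in = 4.8 / 21.5 = 0.22325581
Fraction remaining = 0.22325581
efficiency = (1 - 0.22325581) * 100 = 77.6744 %

77.6744 %
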